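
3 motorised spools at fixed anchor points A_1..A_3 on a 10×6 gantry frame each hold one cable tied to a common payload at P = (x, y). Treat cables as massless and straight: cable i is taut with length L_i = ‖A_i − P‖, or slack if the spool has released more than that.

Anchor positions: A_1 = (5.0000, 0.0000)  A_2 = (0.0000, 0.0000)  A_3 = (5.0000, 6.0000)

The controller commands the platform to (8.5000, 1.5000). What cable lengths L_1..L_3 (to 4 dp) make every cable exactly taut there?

L_1: Δ = A_1−P = (-3.5000, -1.5000) → ‖Δ‖ = √14.5000 = 3.8079
L_2: Δ = A_2−P = (-8.5000, -1.5000) → ‖Δ‖ = √74.5000 = 8.6313
L_3: Δ = A_3−P = (-3.5000, 4.5000) → ‖Δ‖ = √32.5000 = 5.7009

(3.8079, 8.6313, 5.7009)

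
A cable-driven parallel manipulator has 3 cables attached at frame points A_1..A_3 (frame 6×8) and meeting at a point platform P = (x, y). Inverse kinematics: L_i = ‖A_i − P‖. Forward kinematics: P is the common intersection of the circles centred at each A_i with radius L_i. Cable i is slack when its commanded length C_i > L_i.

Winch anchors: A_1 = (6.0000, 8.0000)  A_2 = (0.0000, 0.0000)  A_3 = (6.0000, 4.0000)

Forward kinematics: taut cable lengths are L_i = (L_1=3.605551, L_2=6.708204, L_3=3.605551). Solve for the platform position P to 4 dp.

circle eqns → linear via eq_j − eq_1; set c_j = A_j·A_j − L_j²
c_1 = 36.0000+64.0000−13.0000 = 87.0000
12.0000·x + 16.0000·y = c_1−c_2 = 132.0000
0.0000·x + 8.0000·y = c_1−c_3 = 48.0000
solve first two rows → x=3.0000, y=6.0000

(3.0000, 6.0000)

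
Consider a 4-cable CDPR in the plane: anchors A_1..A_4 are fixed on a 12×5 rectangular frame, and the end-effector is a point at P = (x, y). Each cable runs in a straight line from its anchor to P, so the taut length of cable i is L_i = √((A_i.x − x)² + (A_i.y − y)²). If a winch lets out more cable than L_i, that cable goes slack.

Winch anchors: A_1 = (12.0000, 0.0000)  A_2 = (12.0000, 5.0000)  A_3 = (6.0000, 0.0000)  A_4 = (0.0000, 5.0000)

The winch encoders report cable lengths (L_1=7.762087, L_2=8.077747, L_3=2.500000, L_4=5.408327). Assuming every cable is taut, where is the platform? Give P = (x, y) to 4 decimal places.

(4.5000, 2.0000)

each cable: (A_i−P)·(A_i−P) = L_i²; let c_i = ‖A_i‖²−L_i²
c_1 = 144.0000+0.0000−60.2500 = 83.7500
row 1: 0.0000x − 10.0000y = -20.0000  (c_2=103.7500)
row 2: 12.0000x + 0.0000y = 54.0000  (c_3=29.7500)
row 3: 24.0000x − 10.0000y = 88.0000  (c_4=-4.2500)
Cramer on rows 1–2 → x = 4.5000, y = 2.0000
check cable 4: ‖A_4−P‖² = 29.2500 ≈ L_4² = 29.2500 ✓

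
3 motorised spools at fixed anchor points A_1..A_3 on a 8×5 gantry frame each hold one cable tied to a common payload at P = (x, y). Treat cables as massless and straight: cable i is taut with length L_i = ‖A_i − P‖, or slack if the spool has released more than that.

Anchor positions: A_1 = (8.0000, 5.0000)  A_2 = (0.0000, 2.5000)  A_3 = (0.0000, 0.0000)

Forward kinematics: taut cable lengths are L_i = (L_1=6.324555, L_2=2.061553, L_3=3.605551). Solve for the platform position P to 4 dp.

expand ‖A_i−P‖²=L_i² and subtract eq 1 (c_i ≔ ‖A_i‖²−L_i²)
c_1 = 64.0000+25.0000−40.0000 = 49.0000
eq1−eq2 → [16.0000  5.0000]·P = 47.0000
eq1−eq3 → [16.0000  10.0000]·P = 62.0000
2×2 solve → P = (2.0000, 3.0000)

(2.0000, 3.0000)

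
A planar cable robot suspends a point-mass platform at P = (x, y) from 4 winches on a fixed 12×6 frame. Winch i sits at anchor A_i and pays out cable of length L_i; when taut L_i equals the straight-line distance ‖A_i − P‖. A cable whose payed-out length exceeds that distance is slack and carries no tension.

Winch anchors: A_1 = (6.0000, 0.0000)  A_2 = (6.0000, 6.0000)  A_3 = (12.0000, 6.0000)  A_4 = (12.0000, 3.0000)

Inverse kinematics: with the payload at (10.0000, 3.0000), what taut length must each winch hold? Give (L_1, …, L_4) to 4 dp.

L_1 = √((6.0000−10.0000)² + (0.0000−3.0000)²) = 5.0000
L_2 = √((6.0000−10.0000)² + (6.0000−3.0000)²) = 5.0000
L_3 = √((12.0000−10.0000)² + (6.0000−3.0000)²) = 3.6056
L_4 = √((12.0000−10.0000)² + (3.0000−3.0000)²) = 2.0000

(5.0000, 5.0000, 3.6056, 2.0000)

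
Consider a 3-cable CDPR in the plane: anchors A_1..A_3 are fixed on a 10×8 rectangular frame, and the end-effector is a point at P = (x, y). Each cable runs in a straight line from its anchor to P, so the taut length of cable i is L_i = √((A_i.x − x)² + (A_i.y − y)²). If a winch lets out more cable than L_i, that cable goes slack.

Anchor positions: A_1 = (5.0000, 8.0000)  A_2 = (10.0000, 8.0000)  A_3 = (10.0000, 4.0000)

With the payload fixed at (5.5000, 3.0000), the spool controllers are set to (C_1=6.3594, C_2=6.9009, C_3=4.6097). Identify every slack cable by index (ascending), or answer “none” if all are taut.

cable 1: L_1 = ‖A_1−P‖ = 5.0249;  C_1 = 6.3594 → slack
cable 2: L_2 = ‖A_2−P‖ = 6.7268;  C_2 = 6.9009 → slack
cable 3: L_3 = ‖A_3−P‖ = 4.6098;  C_3 = 4.6097 → taut

1, 2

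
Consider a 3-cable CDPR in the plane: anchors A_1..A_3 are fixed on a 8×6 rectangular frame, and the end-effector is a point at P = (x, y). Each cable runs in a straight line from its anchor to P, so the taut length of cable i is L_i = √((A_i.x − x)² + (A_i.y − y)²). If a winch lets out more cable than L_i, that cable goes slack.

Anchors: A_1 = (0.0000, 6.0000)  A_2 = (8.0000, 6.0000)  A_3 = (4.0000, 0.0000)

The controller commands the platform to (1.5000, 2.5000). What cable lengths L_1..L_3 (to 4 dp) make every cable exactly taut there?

cable 1: Δx=-1.5000, Δy=3.5000; L_1 = √(Δx²+Δy²) = 3.8079
cable 2: Δx=6.5000, Δy=3.5000; L_2 = √(Δx²+Δy²) = 7.3824
cable 3: Δx=2.5000, Δy=-2.5000; L_3 = √(Δx²+Δy²) = 3.5355

(3.8079, 7.3824, 3.5355)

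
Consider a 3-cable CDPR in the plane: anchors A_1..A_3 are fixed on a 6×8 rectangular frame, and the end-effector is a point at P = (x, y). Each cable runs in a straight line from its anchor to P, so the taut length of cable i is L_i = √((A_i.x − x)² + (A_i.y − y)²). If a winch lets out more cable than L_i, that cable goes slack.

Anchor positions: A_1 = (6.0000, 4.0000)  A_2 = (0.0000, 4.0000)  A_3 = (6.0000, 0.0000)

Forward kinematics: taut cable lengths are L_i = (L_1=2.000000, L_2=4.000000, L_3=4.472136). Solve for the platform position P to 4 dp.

circle eqns → linear via eq_j − eq_1; set q_j = A_j·A_j − L_j²
q_1 = 36.0000+16.0000−4.0000 = 48.0000
12.0000·x + 0.0000·y = q_1−q_2 = 48.0000
0.0000·x + 8.0000·y = q_1−q_3 = 32.0000
solve first two rows → x=4.0000, y=4.0000

(4.0000, 4.0000)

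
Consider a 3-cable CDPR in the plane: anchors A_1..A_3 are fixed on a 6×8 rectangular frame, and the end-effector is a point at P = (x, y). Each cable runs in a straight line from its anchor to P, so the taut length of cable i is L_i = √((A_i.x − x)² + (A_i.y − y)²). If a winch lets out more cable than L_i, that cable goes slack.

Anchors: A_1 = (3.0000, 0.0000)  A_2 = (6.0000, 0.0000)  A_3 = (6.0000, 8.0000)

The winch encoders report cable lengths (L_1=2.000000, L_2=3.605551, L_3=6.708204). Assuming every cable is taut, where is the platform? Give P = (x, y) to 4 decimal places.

(3.0000, 2.0000)

expand ‖A_i−P‖²=L_i² and subtract eq 1 (c_i ≔ ‖A_i‖²−L_i²)
c_1 = 9.0000+0.0000−4.0000 = 5.0000
eq1−eq2 → [-6.0000  0.0000]·P = -18.0000
eq1−eq3 → [-6.0000  -16.0000]·P = -50.0000
2×2 solve → P = (3.0000, 2.0000)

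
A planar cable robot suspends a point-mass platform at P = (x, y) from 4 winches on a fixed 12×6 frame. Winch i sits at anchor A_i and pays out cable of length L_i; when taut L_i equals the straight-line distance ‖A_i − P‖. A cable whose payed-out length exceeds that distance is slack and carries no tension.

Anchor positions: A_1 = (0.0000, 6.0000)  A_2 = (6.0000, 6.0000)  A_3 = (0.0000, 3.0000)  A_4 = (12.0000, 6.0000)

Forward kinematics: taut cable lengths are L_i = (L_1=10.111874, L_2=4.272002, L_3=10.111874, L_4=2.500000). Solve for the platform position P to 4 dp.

(10.0000, 4.5000)

circle eqns → linear via eq_j − eq_1; set k_j = A_j·A_j − L_j²
k_1 = 0.0000+36.0000−102.2500 = -66.2500
-12.0000·x + 0.0000·y = k_1−k_2 = -120.0000
0.0000·x + 6.0000·y = k_1−k_3 = 27.0000
-24.0000·x + 0.0000·y = k_1−k_4 = -240.0000
solve first two rows → x=10.0000, y=4.5000
check cable 4: ‖A_4−P‖² = 6.2500 ≈ L_4² = 6.2500 ✓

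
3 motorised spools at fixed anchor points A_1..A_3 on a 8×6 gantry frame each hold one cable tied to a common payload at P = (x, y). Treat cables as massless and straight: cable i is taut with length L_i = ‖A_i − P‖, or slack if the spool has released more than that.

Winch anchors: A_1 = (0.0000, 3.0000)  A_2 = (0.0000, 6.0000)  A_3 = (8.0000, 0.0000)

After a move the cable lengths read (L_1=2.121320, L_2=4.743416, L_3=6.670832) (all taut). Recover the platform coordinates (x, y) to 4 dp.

circle eqns → linear via eq_j − eq_1; set k_j = A_j·A_j − L_j²
k_1 = 0.0000+9.0000−4.5000 = 4.5000
0.0000·x − 6.0000·y = k_1−k_2 = -9.0000
-16.0000·x + 6.0000·y = k_1−k_3 = -15.0000
solve first two rows → x=1.5000, y=1.5000

(1.5000, 1.5000)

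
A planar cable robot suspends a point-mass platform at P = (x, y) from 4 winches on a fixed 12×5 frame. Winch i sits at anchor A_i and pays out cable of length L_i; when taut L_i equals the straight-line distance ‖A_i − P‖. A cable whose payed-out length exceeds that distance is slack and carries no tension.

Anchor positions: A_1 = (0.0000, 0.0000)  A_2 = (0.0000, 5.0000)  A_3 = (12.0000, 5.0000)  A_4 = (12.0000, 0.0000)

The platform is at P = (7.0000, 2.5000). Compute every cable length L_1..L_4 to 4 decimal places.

L_1: Δ = A_1−P = (-7.0000, -2.5000) → ‖Δ‖ = √55.2500 = 7.4330
L_2: Δ = A_2−P = (-7.0000, 2.5000) → ‖Δ‖ = √55.2500 = 7.4330
L_3: Δ = A_3−P = (5.0000, 2.5000) → ‖Δ‖ = √31.2500 = 5.5902
L_4: Δ = A_4−P = (5.0000, -2.5000) → ‖Δ‖ = √31.2500 = 5.5902

(7.4330, 7.4330, 5.5902, 5.5902)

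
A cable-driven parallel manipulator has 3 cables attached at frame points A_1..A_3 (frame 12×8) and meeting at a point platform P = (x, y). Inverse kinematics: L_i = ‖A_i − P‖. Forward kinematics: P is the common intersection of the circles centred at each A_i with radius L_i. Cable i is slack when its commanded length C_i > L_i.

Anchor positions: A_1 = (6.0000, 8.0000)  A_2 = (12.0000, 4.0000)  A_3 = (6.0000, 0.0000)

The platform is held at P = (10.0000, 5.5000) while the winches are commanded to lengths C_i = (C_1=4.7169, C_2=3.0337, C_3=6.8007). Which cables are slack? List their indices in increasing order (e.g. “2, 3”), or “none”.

cable 1: L_1 = ‖A_1−P‖ = 4.7170;  C_1 = 4.7169 → taut
cable 2: L_2 = ‖A_2−P‖ = 2.5000;  C_2 = 3.0337 → slack
cable 3: L_3 = ‖A_3−P‖ = 6.8007;  C_3 = 6.8007 → taut

2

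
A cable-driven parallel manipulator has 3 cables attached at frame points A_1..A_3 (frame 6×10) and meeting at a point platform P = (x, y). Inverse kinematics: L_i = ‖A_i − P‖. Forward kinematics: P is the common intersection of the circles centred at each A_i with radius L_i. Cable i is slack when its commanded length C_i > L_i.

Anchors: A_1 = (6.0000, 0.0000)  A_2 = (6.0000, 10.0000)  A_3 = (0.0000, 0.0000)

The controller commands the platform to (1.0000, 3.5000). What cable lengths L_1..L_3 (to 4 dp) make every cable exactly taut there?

(6.1033, 8.2006, 3.6401)

L_1: Δ = A_1−P = (5.0000, -3.5000) → ‖Δ‖ = √37.2500 = 6.1033
L_2: Δ = A_2−P = (5.0000, 6.5000) → ‖Δ‖ = √67.2500 = 8.2006
L_3: Δ = A_3−P = (-1.0000, -3.5000) → ‖Δ‖ = √13.2500 = 3.6401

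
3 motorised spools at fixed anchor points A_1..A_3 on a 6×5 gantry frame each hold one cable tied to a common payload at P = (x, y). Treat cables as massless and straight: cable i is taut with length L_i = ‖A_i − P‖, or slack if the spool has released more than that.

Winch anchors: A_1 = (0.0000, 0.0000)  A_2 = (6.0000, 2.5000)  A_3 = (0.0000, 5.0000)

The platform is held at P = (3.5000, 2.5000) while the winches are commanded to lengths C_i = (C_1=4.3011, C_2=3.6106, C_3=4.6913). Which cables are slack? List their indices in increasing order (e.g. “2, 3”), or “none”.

i=1: geometric 4.3012 vs commanded 4.3011 ⇒ taut
i=2: geometric 2.5000 vs commanded 3.6106 ⇒ slack
i=3: geometric 4.3012 vs commanded 4.6913 ⇒ slack

2, 3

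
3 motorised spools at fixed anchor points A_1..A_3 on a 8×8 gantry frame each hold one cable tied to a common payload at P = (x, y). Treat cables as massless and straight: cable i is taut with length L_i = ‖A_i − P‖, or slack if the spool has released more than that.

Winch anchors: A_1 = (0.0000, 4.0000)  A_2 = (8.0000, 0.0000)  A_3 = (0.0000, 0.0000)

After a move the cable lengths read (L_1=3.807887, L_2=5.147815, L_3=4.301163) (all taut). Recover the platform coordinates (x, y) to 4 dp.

(3.5000, 2.5000)

each cable: (A_i−P)·(A_i−P) = L_i²; let q_i = ‖A_i‖²−L_i²
q_1 = 0.0000+16.0000−14.5000 = 1.5000
row 1: -16.0000x + 8.0000y = -36.0000  (q_2=37.5000)
row 2: 0.0000x + 8.0000y = 20.0000  (q_3=-18.5000)
Cramer on rows 1–2 → x = 3.5000, y = 2.5000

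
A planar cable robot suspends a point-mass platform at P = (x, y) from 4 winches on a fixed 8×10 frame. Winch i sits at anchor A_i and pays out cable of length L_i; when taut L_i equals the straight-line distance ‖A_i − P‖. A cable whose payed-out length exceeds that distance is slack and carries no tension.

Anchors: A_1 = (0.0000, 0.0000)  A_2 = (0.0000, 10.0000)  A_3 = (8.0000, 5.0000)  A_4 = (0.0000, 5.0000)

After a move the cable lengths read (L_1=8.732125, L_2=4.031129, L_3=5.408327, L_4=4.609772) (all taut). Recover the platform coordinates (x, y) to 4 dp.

(3.5000, 8.0000)

circle eqns → linear via eq_j − eq_1; set k_j = A_j·A_j − L_j²
k_1 = 0.0000+0.0000−76.2500 = -76.2500
0.0000·x − 20.0000·y = k_1−k_2 = -160.0000
-16.0000·x − 10.0000·y = k_1−k_3 = -136.0000
0.0000·x − 10.0000·y = k_1−k_4 = -80.0000
solve first two rows → x=3.5000, y=8.0000
check cable 4: ‖A_4−P‖² = 21.2500 ≈ L_4² = 21.2500 ✓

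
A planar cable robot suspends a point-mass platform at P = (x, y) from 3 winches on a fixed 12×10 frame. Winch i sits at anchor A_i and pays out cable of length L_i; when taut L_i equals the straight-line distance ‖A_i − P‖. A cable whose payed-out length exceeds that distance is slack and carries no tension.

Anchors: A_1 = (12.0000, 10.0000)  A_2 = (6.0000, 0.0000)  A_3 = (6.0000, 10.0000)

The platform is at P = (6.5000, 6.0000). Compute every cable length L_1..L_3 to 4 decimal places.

(6.8007, 6.0208, 4.0311)

L_1 = √((12.0000−6.5000)² + (10.0000−6.0000)²) = 6.8007
L_2 = √((6.0000−6.5000)² + (0.0000−6.0000)²) = 6.0208
L_3 = √((6.0000−6.5000)² + (10.0000−6.0000)²) = 4.0311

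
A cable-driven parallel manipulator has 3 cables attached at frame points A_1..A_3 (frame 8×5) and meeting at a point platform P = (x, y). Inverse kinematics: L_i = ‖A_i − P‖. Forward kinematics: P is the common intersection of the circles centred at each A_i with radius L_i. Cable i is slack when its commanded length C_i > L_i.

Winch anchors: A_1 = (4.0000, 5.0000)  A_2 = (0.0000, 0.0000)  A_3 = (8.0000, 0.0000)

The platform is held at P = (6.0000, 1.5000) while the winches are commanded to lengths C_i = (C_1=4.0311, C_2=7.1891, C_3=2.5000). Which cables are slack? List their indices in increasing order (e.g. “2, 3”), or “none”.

2

cable 1: √((-2.0000)²+(3.5000)²)=4.0311, C_1=4.0311: taut
cable 2: √((-6.0000)²+(-1.5000)²)=6.1847, C_2=7.1891: slack
cable 3: √((2.0000)²+(-1.5000)²)=2.5000, C_3=2.5000: taut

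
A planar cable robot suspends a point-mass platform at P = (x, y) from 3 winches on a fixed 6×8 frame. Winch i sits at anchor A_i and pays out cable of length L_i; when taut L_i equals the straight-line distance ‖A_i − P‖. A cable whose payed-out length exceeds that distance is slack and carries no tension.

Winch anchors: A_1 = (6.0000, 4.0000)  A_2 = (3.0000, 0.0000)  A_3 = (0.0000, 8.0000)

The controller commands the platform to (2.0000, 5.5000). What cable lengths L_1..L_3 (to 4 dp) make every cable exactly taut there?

cable 1: Δx=4.0000, Δy=-1.5000; L_1 = √(Δx²+Δy²) = 4.2720
cable 2: Δx=1.0000, Δy=-5.5000; L_2 = √(Δx²+Δy²) = 5.5902
cable 3: Δx=-2.0000, Δy=2.5000; L_3 = √(Δx²+Δy²) = 3.2016

(4.2720, 5.5902, 3.2016)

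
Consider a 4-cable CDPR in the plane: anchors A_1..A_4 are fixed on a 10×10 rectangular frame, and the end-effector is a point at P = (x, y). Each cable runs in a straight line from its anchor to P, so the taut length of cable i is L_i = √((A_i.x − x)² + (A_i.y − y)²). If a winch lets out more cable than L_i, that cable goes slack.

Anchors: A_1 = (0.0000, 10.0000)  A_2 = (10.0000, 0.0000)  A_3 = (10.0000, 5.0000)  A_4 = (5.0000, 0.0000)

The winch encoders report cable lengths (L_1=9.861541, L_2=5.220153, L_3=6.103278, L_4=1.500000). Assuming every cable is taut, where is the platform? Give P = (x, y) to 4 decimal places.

(5.0000, 1.5000)

expand ‖A_i−P‖²=L_i² and subtract eq 1 (q_i ≔ ‖A_i‖²−L_i²)
q_1 = 0.0000+100.0000−97.2500 = 2.7500
eq1−eq2 → [-20.0000  20.0000]·P = -70.0000
eq1−eq3 → [-20.0000  10.0000]·P = -85.0000
eq1−eq4 → [-10.0000  20.0000]·P = -20.0000
2×2 solve → P = (5.0000, 1.5000)
check cable 4: ‖A_4−P‖² = 2.2500 ≈ L_4² = 2.2500 ✓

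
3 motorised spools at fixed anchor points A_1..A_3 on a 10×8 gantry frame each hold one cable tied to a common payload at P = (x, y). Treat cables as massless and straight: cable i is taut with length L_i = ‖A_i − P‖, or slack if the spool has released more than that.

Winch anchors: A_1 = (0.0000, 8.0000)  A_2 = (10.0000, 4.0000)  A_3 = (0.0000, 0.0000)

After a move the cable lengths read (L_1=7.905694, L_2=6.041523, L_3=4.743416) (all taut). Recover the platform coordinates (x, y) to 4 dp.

circle eqns → linear via eq_j − eq_1; set k_j = A_j·A_j − L_j²
k_1 = 0.0000+64.0000−62.5000 = 1.5000
-20.0000·x + 8.0000·y = k_1−k_2 = -78.0000
0.0000·x + 16.0000·y = k_1−k_3 = 24.0000
solve first two rows → x=4.5000, y=1.5000

(4.5000, 1.5000)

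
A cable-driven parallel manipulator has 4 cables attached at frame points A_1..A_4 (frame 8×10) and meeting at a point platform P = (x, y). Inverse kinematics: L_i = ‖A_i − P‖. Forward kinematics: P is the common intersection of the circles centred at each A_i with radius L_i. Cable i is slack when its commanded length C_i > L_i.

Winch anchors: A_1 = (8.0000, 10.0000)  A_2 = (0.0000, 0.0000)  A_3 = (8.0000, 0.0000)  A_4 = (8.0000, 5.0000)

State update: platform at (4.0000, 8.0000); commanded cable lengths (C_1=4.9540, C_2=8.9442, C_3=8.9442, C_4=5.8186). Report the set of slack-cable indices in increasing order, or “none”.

1, 4

cable 1: L_1 = ‖A_1−P‖ = 4.4721;  C_1 = 4.9540 → slack
cable 2: L_2 = ‖A_2−P‖ = 8.9443;  C_2 = 8.9442 → taut
cable 3: L_3 = ‖A_3−P‖ = 8.9443;  C_3 = 8.9442 → taut
cable 4: L_4 = ‖A_4−P‖ = 5.0000;  C_4 = 5.8186 → slack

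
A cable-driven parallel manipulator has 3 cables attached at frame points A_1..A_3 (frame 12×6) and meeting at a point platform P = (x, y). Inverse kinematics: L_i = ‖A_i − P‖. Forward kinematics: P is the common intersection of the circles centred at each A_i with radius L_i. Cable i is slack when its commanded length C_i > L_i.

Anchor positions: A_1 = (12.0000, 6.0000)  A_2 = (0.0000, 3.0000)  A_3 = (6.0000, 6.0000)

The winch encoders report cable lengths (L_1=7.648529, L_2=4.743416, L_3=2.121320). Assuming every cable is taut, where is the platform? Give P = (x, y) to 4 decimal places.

(4.5000, 4.5000)

each cable: (A_i−P)·(A_i−P) = L_i²; let q_i = ‖A_i‖²−L_i²
q_1 = 144.0000+36.0000−58.5000 = 121.5000
row 1: 24.0000x + 6.0000y = 135.0000  (q_2=-13.5000)
row 2: 12.0000x + 0.0000y = 54.0000  (q_3=67.5000)
Cramer on rows 1–2 → x = 4.5000, y = 4.5000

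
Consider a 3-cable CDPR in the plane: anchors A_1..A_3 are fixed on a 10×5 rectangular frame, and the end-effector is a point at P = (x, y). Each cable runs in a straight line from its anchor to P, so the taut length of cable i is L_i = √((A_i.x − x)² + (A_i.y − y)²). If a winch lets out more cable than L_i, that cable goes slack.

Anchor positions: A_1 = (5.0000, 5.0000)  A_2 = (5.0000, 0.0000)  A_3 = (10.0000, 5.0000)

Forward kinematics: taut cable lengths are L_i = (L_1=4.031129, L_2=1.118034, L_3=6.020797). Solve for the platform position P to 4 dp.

(5.5000, 1.0000)

expand ‖A_i−P‖²=L_i² and subtract eq 1 (k_i ≔ ‖A_i‖²−L_i²)
k_1 = 25.0000+25.0000−16.2500 = 33.7500
eq1−eq2 → [0.0000  10.0000]·P = 10.0000
eq1−eq3 → [-10.0000  0.0000]·P = -55.0000
2×2 solve → P = (5.5000, 1.0000)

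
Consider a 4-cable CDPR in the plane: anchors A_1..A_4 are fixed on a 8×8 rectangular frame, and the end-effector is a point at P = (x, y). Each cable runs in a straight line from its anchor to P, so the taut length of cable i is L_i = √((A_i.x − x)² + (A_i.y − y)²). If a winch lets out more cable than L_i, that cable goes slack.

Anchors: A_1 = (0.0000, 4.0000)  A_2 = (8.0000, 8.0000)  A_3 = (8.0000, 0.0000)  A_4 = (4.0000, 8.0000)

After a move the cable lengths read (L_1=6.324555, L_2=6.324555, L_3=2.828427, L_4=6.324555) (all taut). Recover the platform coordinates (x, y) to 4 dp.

(6.0000, 2.0000)

each cable: (A_i−P)·(A_i−P) = L_i²; let c_i = ‖A_i‖²−L_i²
c_1 = 0.0000+16.0000−40.0000 = -24.0000
row 1: -16.0000x − 8.0000y = -112.0000  (c_2=88.0000)
row 2: -16.0000x + 8.0000y = -80.0000  (c_3=56.0000)
row 3: -8.0000x − 8.0000y = -64.0000  (c_4=40.0000)
Cramer on rows 1–2 → x = 6.0000, y = 2.0000
check cable 4: ‖A_4−P‖² = 40.0000 ≈ L_4² = 40.0000 ✓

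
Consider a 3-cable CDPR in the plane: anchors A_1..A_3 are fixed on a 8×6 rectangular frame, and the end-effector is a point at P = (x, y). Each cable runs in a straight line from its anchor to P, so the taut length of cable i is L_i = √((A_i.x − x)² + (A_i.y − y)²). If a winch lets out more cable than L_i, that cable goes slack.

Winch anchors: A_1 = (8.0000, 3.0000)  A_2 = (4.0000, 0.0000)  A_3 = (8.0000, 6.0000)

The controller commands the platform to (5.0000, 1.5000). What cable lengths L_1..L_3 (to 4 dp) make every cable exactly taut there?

L_1: Δ = A_1−P = (3.0000, 1.5000) → ‖Δ‖ = √11.2500 = 3.3541
L_2: Δ = A_2−P = (-1.0000, -1.5000) → ‖Δ‖ = √3.2500 = 1.8028
L_3: Δ = A_3−P = (3.0000, 4.5000) → ‖Δ‖ = √29.2500 = 5.4083

(3.3541, 1.8028, 5.4083)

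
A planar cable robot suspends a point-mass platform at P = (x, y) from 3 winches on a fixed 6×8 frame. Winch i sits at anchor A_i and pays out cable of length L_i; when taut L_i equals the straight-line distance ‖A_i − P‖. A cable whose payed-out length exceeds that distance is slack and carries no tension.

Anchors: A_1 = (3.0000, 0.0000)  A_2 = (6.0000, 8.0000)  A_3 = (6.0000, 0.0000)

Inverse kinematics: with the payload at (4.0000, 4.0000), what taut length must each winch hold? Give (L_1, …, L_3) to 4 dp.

(4.1231, 4.4721, 4.4721)

L_1: Δ = A_1−P = (-1.0000, -4.0000) → ‖Δ‖ = √17.0000 = 4.1231
L_2: Δ = A_2−P = (2.0000, 4.0000) → ‖Δ‖ = √20.0000 = 4.4721
L_3: Δ = A_3−P = (2.0000, -4.0000) → ‖Δ‖ = √20.0000 = 4.4721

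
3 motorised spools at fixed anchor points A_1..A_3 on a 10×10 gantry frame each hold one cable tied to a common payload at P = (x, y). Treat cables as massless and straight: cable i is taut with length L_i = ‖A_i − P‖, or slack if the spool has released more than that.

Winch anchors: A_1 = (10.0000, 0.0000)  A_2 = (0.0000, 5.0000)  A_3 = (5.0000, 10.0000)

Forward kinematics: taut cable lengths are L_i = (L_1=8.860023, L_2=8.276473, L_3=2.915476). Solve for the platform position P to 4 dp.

expand ‖A_i−P‖²=L_i² and subtract eq 1 (c_i ≔ ‖A_i‖²−L_i²)
c_1 = 100.0000+0.0000−78.5000 = 21.5000
eq1−eq2 → [20.0000  -10.0000]·P = 65.0000
eq1−eq3 → [10.0000  -20.0000]·P = -95.0000
2×2 solve → P = (7.5000, 8.5000)

(7.5000, 8.5000)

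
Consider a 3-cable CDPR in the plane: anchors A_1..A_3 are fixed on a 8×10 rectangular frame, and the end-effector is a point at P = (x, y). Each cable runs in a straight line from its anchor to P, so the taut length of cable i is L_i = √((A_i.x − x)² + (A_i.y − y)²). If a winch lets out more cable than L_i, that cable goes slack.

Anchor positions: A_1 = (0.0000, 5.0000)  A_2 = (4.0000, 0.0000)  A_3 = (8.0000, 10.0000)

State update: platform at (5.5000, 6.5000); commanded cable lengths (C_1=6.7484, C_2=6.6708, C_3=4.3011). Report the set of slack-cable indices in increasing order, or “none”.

1

cable 1: L_1 = ‖A_1−P‖ = 5.7009;  C_1 = 6.7484 → slack
cable 2: L_2 = ‖A_2−P‖ = 6.6708;  C_2 = 6.6708 → taut
cable 3: L_3 = ‖A_3−P‖ = 4.3012;  C_3 = 4.3011 → taut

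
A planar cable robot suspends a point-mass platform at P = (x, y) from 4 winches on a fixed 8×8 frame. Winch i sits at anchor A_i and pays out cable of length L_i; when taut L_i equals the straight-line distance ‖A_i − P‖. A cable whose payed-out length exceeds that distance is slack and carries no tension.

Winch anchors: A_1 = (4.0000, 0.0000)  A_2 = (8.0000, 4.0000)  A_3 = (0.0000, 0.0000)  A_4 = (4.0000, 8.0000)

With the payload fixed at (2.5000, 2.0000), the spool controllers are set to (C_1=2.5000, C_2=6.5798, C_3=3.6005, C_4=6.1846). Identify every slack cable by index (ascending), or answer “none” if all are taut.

2, 3

cable 1: L_1 = ‖A_1−P‖ = 2.5000;  C_1 = 2.5000 → taut
cable 2: L_2 = ‖A_2−P‖ = 5.8523;  C_2 = 6.5798 → slack
cable 3: L_3 = ‖A_3−P‖ = 3.2016;  C_3 = 3.6005 → slack
cable 4: L_4 = ‖A_4−P‖ = 6.1847;  C_4 = 6.1846 → taut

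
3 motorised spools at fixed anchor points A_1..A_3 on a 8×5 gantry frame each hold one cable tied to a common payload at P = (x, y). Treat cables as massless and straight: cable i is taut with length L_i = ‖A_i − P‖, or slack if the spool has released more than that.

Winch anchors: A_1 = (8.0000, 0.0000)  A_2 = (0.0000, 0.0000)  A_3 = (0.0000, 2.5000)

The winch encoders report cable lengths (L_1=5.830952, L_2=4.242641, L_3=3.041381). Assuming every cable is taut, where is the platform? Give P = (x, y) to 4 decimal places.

circle eqns → linear via eq_j − eq_1; set k_j = A_j·A_j − L_j²
k_1 = 64.0000+0.0000−34.0000 = 30.0000
16.0000·x + 0.0000·y = k_1−k_2 = 48.0000
16.0000·x − 5.0000·y = k_1−k_3 = 33.0000
solve first two rows → x=3.0000, y=3.0000

(3.0000, 3.0000)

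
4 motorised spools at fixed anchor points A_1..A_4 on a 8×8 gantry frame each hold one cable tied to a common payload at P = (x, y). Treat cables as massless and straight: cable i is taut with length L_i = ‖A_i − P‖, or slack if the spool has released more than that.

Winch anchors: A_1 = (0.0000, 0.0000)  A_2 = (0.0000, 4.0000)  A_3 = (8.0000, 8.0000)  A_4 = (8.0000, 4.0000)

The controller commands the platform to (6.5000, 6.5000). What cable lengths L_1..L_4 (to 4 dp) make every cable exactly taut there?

(9.1924, 6.9642, 2.1213, 2.9155)

cable 1: Δx=-6.5000, Δy=-6.5000; L_1 = √(Δx²+Δy²) = 9.1924
cable 2: Δx=-6.5000, Δy=-2.5000; L_2 = √(Δx²+Δy²) = 6.9642
cable 3: Δx=1.5000, Δy=1.5000; L_3 = √(Δx²+Δy²) = 2.1213
cable 4: Δx=1.5000, Δy=-2.5000; L_4 = √(Δx²+Δy²) = 2.9155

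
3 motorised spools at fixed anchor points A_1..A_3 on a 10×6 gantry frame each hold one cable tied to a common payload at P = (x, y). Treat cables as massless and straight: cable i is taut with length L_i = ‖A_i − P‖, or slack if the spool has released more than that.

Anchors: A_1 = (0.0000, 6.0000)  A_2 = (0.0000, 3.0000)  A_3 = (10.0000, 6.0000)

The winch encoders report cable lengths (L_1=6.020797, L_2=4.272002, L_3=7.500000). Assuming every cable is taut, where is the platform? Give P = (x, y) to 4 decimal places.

(4.0000, 1.5000)

each cable: (A_i−P)·(A_i−P) = L_i²; let q_i = ‖A_i‖²−L_i²
q_1 = 0.0000+36.0000−36.2500 = -0.2500
row 1: 0.0000x + 6.0000y = 9.0000  (q_2=-9.2500)
row 2: -20.0000x + 0.0000y = -80.0000  (q_3=79.7500)
Cramer on rows 1–2 → x = 4.0000, y = 1.5000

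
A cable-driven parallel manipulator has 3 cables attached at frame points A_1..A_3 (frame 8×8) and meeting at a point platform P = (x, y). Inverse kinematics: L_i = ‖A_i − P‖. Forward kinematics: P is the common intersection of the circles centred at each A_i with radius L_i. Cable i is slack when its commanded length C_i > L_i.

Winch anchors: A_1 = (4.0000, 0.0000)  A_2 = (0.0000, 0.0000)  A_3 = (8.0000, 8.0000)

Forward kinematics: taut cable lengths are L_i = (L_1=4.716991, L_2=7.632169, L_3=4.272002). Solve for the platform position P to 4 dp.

expand ‖A_i−P‖²=L_i² and subtract eq 1 (q_i ≔ ‖A_i‖²−L_i²)
q_1 = 16.0000+0.0000−22.2500 = -6.2500
eq1−eq2 → [8.0000  0.0000]·P = 52.0000
eq1−eq3 → [-8.0000  -16.0000]·P = -116.0000
2×2 solve → P = (6.5000, 4.0000)

(6.5000, 4.0000)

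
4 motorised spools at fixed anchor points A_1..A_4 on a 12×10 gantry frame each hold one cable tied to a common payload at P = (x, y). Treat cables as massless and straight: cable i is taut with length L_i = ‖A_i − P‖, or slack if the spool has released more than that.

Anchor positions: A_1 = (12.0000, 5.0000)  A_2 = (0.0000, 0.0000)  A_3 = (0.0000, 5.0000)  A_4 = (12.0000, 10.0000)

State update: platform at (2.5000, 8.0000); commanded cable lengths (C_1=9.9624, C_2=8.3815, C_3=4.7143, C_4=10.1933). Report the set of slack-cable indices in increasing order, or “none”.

3, 4

i=1: geometric 9.9624 vs commanded 9.9624 ⇒ taut
i=2: geometric 8.3815 vs commanded 8.3815 ⇒ taut
i=3: geometric 3.9051 vs commanded 4.7143 ⇒ slack
i=4: geometric 9.7082 vs commanded 10.1933 ⇒ slack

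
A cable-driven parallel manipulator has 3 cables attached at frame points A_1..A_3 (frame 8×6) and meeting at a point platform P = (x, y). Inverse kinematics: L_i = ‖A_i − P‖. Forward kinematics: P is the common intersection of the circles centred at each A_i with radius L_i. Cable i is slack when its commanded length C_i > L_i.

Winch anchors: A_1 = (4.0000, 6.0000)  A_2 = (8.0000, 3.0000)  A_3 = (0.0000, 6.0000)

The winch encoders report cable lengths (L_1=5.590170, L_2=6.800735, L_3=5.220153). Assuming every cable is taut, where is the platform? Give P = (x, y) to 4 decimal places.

circle eqns → linear via eq_j − eq_1; set k_j = A_j·A_j − L_j²
k_1 = 16.0000+36.0000−31.2500 = 20.7500
-8.0000·x + 6.0000·y = k_1−k_2 = -6.0000
8.0000·x + 0.0000·y = k_1−k_3 = 12.0000
solve first two rows → x=1.5000, y=1.0000

(1.5000, 1.0000)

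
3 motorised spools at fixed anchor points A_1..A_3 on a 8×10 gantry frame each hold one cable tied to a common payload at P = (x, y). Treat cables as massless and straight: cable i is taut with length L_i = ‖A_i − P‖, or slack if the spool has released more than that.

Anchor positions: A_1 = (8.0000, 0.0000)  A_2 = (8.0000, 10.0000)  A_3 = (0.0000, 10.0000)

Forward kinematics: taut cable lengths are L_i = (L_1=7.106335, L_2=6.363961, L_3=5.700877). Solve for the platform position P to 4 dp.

(3.5000, 5.5000)

circle eqns → linear via eq_j − eq_1; set k_j = A_j·A_j − L_j²
k_1 = 64.0000+0.0000−50.5000 = 13.5000
0.0000·x − 20.0000·y = k_1−k_2 = -110.0000
16.0000·x − 20.0000·y = k_1−k_3 = -54.0000
solve first two rows → x=3.5000, y=5.5000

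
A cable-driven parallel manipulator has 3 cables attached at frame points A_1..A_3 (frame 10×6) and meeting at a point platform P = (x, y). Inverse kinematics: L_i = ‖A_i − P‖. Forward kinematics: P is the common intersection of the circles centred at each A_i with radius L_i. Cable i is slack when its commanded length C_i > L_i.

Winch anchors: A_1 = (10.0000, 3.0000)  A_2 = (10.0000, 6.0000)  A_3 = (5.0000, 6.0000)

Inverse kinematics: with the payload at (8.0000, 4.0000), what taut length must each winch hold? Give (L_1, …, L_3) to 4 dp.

L_1 = √((10.0000−8.0000)² + (3.0000−4.0000)²) = 2.2361
L_2 = √((10.0000−8.0000)² + (6.0000−4.0000)²) = 2.8284
L_3 = √((5.0000−8.0000)² + (6.0000−4.0000)²) = 3.6056

(2.2361, 2.8284, 3.6056)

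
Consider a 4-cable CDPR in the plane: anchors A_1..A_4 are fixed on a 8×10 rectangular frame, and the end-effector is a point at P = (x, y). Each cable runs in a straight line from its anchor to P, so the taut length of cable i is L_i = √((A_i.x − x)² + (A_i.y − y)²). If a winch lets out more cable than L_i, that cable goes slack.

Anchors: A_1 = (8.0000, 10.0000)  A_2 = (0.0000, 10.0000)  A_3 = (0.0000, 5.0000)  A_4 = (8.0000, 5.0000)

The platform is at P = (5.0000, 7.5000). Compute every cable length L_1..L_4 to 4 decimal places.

cable 1: Δx=3.0000, Δy=2.5000; L_1 = √(Δx²+Δy²) = 3.9051
cable 2: Δx=-5.0000, Δy=2.5000; L_2 = √(Δx²+Δy²) = 5.5902
cable 3: Δx=-5.0000, Δy=-2.5000; L_3 = √(Δx²+Δy²) = 5.5902
cable 4: Δx=3.0000, Δy=-2.5000; L_4 = √(Δx²+Δy²) = 3.9051

(3.9051, 5.5902, 5.5902, 3.9051)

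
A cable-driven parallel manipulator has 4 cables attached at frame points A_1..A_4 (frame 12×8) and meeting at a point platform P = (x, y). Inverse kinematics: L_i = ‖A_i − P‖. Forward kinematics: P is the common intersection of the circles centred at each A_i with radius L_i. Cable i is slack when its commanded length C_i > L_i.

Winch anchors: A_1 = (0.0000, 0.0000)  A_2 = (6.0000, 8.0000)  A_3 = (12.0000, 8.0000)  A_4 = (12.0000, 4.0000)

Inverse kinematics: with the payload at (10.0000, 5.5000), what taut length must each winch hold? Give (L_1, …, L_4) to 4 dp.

(11.4127, 4.7170, 3.2016, 2.5000)

L_1: Δ = A_1−P = (-10.0000, -5.5000) → ‖Δ‖ = √130.2500 = 11.4127
L_2: Δ = A_2−P = (-4.0000, 2.5000) → ‖Δ‖ = √22.2500 = 4.7170
L_3: Δ = A_3−P = (2.0000, 2.5000) → ‖Δ‖ = √10.2500 = 3.2016
L_4: Δ = A_4−P = (2.0000, -1.5000) → ‖Δ‖ = √6.2500 = 2.5000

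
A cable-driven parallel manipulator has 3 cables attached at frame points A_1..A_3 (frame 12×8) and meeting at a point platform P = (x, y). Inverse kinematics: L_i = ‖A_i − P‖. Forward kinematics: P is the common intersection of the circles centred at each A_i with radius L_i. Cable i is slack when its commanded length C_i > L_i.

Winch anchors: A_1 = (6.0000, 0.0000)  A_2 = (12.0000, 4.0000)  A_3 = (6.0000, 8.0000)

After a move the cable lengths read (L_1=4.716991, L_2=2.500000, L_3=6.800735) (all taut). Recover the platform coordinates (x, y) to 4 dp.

(10.0000, 2.5000)

circle eqns → linear via eq_j − eq_1; set c_j = A_j·A_j − L_j²
c_1 = 36.0000+0.0000−22.2500 = 13.7500
-12.0000·x − 8.0000·y = c_1−c_2 = -140.0000
0.0000·x − 16.0000·y = c_1−c_3 = -40.0000
solve first two rows → x=10.0000, y=2.5000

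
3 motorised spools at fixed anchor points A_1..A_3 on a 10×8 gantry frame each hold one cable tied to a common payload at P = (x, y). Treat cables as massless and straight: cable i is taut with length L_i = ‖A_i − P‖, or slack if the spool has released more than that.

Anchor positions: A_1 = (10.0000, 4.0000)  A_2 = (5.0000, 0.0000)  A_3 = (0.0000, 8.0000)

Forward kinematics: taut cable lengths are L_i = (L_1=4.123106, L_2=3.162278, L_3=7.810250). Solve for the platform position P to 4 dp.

(6.0000, 3.0000)

each cable: (A_i−P)·(A_i−P) = L_i²; let q_i = ‖A_i‖²−L_i²
q_1 = 100.0000+16.0000−17.0000 = 99.0000
row 1: 10.0000x + 8.0000y = 84.0000  (q_2=15.0000)
row 2: 20.0000x − 8.0000y = 96.0000  (q_3=3.0000)
Cramer on rows 1–2 → x = 6.0000, y = 3.0000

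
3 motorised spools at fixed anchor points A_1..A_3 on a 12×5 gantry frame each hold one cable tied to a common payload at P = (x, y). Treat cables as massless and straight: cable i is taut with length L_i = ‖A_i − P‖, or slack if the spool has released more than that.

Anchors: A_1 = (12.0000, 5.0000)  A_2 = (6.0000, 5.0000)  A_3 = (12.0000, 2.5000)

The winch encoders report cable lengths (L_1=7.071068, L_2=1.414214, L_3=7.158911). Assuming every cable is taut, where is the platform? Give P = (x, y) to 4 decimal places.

(5.0000, 4.0000)

each cable: (A_i−P)·(A_i−P) = L_i²; let c_i = ‖A_i‖²−L_i²
c_1 = 144.0000+25.0000−50.0000 = 119.0000
row 1: 12.0000x + 0.0000y = 60.0000  (c_2=59.0000)
row 2: 0.0000x + 5.0000y = 20.0000  (c_3=99.0000)
Cramer on rows 1–2 → x = 5.0000, y = 4.0000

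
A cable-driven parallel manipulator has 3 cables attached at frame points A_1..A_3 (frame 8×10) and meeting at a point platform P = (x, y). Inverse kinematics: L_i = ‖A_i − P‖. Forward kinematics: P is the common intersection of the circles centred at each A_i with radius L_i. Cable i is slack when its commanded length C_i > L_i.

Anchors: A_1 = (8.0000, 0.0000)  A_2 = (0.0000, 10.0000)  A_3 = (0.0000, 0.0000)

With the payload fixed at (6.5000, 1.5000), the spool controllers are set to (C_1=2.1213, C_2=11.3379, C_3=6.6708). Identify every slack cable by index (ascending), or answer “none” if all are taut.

i=1: geometric 2.1213 vs commanded 2.1213 ⇒ taut
i=2: geometric 10.7005 vs commanded 11.3379 ⇒ slack
i=3: geometric 6.6708 vs commanded 6.6708 ⇒ taut

2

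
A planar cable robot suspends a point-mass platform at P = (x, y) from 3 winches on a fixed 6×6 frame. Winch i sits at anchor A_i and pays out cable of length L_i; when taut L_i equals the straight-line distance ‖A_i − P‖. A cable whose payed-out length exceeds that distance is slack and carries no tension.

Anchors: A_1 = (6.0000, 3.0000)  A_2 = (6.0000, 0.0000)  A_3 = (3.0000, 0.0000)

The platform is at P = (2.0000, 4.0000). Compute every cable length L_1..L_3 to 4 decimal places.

(4.1231, 5.6569, 4.1231)

L_1: Δ = A_1−P = (4.0000, -1.0000) → ‖Δ‖ = √17.0000 = 4.1231
L_2: Δ = A_2−P = (4.0000, -4.0000) → ‖Δ‖ = √32.0000 = 5.6569
L_3: Δ = A_3−P = (1.0000, -4.0000) → ‖Δ‖ = √17.0000 = 4.1231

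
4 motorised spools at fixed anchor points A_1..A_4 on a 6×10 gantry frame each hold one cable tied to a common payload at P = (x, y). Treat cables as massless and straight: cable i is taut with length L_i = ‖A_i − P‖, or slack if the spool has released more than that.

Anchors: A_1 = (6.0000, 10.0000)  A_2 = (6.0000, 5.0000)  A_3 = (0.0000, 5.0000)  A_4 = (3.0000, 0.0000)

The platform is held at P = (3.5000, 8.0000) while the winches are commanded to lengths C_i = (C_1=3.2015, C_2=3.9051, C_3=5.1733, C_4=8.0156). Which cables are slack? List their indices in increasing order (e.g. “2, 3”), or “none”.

cable 1: L_1 = ‖A_1−P‖ = 3.2016;  C_1 = 3.2015 → taut
cable 2: L_2 = ‖A_2−P‖ = 3.9051;  C_2 = 3.9051 → taut
cable 3: L_3 = ‖A_3−P‖ = 4.6098;  C_3 = 5.1733 → slack
cable 4: L_4 = ‖A_4−P‖ = 8.0156;  C_4 = 8.0156 → taut

3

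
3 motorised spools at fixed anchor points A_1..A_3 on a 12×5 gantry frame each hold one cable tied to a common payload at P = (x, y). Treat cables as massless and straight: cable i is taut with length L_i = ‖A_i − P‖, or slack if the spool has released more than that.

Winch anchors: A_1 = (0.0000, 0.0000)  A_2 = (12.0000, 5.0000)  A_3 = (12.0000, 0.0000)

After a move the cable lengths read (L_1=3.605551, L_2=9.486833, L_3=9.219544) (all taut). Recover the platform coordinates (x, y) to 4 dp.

expand ‖A_i−P‖²=L_i² and subtract eq 1 (k_i ≔ ‖A_i‖²−L_i²)
k_1 = 0.0000+0.0000−13.0000 = -13.0000
eq1−eq2 → [-24.0000  -10.0000]·P = -92.0000
eq1−eq3 → [-24.0000  0.0000]·P = -72.0000
2×2 solve → P = (3.0000, 2.0000)

(3.0000, 2.0000)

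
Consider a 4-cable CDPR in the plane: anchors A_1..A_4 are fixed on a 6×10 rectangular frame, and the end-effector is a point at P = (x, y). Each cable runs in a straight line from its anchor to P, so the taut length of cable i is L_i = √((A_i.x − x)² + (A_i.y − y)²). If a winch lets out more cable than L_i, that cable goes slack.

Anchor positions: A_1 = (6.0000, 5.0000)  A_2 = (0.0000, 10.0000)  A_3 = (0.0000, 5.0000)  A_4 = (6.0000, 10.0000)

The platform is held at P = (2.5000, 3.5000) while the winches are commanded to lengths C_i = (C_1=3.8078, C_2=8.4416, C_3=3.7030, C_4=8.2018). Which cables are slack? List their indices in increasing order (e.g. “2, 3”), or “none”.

2, 3, 4

cable 1: √((3.5000)²+(1.5000)²)=3.8079, C_1=3.8078: taut
cable 2: √((-2.5000)²+(6.5000)²)=6.9642, C_2=8.4416: slack
cable 3: √((-2.5000)²+(1.5000)²)=2.9155, C_3=3.7030: slack
cable 4: √((3.5000)²+(6.5000)²)=7.3824, C_4=8.2018: slack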